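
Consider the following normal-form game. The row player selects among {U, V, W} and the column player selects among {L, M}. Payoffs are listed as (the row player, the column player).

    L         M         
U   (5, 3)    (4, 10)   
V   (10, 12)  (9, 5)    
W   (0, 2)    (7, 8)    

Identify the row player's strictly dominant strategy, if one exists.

A strategy is strictly dominant if it gives the row player a strictly higher payoff than every other strategy, against every choice by the opponent.
V strictly dominates: vs L: 10 > each of {5, 0}; vs M: 9 > each of {4, 7}.

V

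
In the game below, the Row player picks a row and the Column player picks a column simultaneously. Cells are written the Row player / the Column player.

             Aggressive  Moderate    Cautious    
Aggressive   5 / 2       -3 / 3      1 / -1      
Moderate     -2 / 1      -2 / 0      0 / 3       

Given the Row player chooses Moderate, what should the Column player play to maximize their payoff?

Cautious

With the Row player fixed at Moderate, the Column player's payoffs are: Aggressive → 1, Moderate → 0, Cautious → 3.
The maximum is 3, achieved by Cautious.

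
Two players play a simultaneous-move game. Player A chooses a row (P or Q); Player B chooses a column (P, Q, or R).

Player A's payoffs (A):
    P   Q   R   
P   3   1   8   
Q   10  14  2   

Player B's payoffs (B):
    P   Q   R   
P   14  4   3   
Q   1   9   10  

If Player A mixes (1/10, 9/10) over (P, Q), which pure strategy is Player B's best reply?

R

Player B's best reply maximizes expected payoff against the mix.
P: (1/10)·14 + (9/10)·1 = 23/10
Q: (1/10)·4 + (9/10)·9 = 17/2
R: (1/10)·3 + (9/10)·10 = 93/10
Highest expected payoff is 93/10, from R.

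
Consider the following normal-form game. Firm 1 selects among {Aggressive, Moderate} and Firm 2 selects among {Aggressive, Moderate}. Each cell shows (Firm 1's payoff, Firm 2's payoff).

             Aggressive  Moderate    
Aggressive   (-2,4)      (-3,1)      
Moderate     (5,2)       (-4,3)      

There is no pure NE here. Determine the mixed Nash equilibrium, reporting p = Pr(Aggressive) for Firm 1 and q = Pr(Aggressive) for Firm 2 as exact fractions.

p = 1/4, q = 1/8

In a mixed NE each player is indifferent between their pure strategies, so the opponent's mix sets the indifference.
Firm 2 indifferent between Aggressive and Moderate: p·4 + (1−p)·2 = p·1 + (1−p)·3 ⟹ 2 + 2p = 3 + (-2)p ⟹ p = 1/4.
Firm 1 indifferent between Aggressive and Moderate: q·(-2) + (1−q)·(-3) = q·5 + (1−q)·(-4) ⟹ (-3) + 1q = (-4) + 9q ⟹ q = 1/8.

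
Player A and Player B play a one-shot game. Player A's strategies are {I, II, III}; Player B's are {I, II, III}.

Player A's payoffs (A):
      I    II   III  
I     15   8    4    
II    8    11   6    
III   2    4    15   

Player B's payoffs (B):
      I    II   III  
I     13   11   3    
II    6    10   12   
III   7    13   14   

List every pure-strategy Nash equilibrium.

Check mutual best responses: a cell is a NE iff neither player can gain by unilaterally deviating.
Player A's best responses — vs I: I (payoff 15); vs II: II (payoff 11); vs III: III (payoff 15).
Player B's best responses — vs I: I (payoff 13); vs II: III (payoff 12); vs III: III (payoff 14).
Mutual best responses occur at (I, I) and (III, III); at each, neither player gains by switching.

(I, I) and (III, III)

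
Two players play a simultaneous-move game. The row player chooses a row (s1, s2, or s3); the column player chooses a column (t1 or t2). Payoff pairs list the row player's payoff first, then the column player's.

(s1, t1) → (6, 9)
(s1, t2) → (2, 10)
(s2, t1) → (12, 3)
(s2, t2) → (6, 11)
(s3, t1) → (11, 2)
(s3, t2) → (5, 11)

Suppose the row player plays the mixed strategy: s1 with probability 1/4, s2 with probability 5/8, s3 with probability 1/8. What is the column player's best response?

Compute the column player's expected payoff from each pure strategy against the given mix.
t1: (1/4)·9 + (5/8)·3 + (1/8)·2 = 35/8
t2: (1/4)·10 + (5/8)·11 + (1/8)·11 = 43/4
Highest expected payoff is 43/4, from t2.

t2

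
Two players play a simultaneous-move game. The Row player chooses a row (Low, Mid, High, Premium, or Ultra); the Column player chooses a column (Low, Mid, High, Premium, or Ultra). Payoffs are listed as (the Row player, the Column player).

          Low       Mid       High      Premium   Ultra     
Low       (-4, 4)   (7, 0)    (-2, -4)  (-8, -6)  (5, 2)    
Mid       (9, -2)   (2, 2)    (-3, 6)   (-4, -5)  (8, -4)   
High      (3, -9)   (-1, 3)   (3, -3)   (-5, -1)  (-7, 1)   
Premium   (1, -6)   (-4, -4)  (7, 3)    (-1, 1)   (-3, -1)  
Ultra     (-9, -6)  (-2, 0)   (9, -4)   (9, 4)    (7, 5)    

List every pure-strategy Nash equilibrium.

Check mutual best responses: a cell is a NE iff neither player can gain by unilaterally deviating.
The Row player's best responses — vs Low: Mid (payoff 9); vs Mid: Low (payoff 7); vs High: Ultra (payoff 9); vs Premium: Ultra (payoff 9); vs Ultra: Mid (payoff 8).
The Column player's best responses — vs Low: Low (payoff 4); vs Mid: High (payoff 6); vs High: Mid (payoff 3); vs Premium: High (payoff 3); vs Ultra: Ultra (payoff 5).
No cell has both players best-responding. For instance, the Row player's best reply to Ultra is Mid, but against Mid the Column player prefers High over Ultra.

No pure-strategy Nash equilibrium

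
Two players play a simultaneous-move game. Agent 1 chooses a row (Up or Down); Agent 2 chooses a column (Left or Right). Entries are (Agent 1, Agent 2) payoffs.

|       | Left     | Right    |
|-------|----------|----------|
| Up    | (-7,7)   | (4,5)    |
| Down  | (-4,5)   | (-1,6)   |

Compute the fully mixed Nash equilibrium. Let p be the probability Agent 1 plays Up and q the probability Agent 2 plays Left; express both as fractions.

Each player's mixing probability is pinned down by making the *other* player indifferent.
Agent 2 indifferent between Left and Right: p·7 + (1−p)·5 = p·5 + (1−p)·6 ⟹ 5 + 2p = 6 + (-1)p ⟹ p = 1/3.
Agent 1 indifferent between Up and Down: q·(-7) + (1−q)·4 = q·(-4) + (1−q)·(-1) ⟹ 4 + (-11)q = (-1) + (-3)q ⟹ q = 5/8.

p = 1/3, q = 5/8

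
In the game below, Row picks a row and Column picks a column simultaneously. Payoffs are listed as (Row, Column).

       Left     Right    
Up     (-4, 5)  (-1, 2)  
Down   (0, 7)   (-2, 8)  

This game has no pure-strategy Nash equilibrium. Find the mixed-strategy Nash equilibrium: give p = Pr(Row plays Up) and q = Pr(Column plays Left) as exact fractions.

Each player's mixing probability is pinned down by making the *other* player indifferent.
Column indifferent between Left and Right: p·5 + (1−p)·7 = p·2 + (1−p)·8 ⟹ 7 + (-2)p = 8 + (-6)p ⟹ p = 1/4.
Row indifferent between Up and Down: q·(-4) + (1−q)·(-1) = q·0 + (1−q)·(-2) ⟹ (-1) + (-3)q = (-2) + 2q ⟹ q = 1/5.

p = 1/4, q = 1/5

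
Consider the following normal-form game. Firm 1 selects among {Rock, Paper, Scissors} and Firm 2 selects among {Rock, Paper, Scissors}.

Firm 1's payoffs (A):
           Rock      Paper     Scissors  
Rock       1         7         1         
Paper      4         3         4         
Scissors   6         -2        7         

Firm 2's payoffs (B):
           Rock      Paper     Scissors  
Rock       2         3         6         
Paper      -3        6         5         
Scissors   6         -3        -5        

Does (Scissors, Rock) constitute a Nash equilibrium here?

Holding Firm 2 at Rock: Firm 1 gets 6 from Scissors, versus 1 from Rock, 4 from Paper. No profitable deviation for Firm 1.
Holding Firm 1 at Scissors: Firm 2 gets 6 from Rock, versus -3 from Paper, -5 from Scissors. No profitable deviation for Firm 2 either.

Yes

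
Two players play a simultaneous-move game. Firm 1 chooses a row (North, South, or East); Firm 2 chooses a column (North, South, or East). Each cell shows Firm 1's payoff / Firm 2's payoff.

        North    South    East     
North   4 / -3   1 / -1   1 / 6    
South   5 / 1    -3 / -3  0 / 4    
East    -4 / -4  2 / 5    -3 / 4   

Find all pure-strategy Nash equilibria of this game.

(North, East) and (East, South)

Find each player's best response to every opponent strategy; NE are the intersections.
Firm 1's best responses — vs North: South (payoff 5); vs South: East (payoff 2); vs East: North (payoff 1).
Firm 2's best responses — vs North: East (payoff 6); vs South: East (payoff 4); vs East: South (payoff 5).
Mutual best responses occur at (North, East) and (East, South); at each, neither player gains by switching.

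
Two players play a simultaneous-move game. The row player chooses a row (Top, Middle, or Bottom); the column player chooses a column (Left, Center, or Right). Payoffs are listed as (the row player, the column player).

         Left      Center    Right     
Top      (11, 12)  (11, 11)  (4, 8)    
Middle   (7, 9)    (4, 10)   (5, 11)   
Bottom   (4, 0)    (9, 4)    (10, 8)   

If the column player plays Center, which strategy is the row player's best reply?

Top

With the column player fixed at Center, the row player's payoffs are: Top → 11, Middle → 4, Bottom → 9.
The maximum is 11, achieved by Top.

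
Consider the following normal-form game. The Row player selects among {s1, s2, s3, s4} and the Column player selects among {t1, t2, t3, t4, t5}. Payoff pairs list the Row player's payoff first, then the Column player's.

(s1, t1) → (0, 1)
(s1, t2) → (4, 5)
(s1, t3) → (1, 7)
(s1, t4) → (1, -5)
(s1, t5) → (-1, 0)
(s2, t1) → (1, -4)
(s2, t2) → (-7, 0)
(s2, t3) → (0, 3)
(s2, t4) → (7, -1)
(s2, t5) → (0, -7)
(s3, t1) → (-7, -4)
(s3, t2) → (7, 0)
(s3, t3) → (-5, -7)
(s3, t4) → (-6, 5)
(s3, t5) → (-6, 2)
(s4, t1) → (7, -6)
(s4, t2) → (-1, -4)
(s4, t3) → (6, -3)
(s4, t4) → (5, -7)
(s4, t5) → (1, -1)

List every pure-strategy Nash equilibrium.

Check mutual best responses: a cell is a NE iff neither player can gain by unilaterally deviating.
The Row player's best responses — vs t1: s4 (payoff 7); vs t2: s3 (payoff 7); vs t3: s4 (payoff 6); vs t4: s2 (payoff 7); vs t5: s4 (payoff 1).
The Column player's best responses — vs s1: t3 (payoff 7); vs s2: t3 (payoff 3); vs s3: t4 (payoff 5); vs s4: t5 (payoff -1).
The only mutual best response is (s4, t5); neither player gains by switching there.

(s4, t5)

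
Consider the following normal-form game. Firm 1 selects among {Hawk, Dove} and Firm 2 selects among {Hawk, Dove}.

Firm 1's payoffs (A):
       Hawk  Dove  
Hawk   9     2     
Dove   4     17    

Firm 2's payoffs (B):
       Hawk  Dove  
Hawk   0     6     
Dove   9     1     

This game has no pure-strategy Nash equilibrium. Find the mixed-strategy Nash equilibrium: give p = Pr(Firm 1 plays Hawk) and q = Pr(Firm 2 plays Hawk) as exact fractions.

p = 4/7, q = 3/4

Each player's mixing probability is pinned down by making the *other* player indifferent.
Firm 2 indifferent between Hawk and Dove: p·0 + (1−p)·9 = p·6 + (1−p)·1 ⟹ 9 + (-9)p = 1 + 5p ⟹ p = 4/7.
Firm 1 indifferent between Hawk and Dove: q·9 + (1−q)·2 = q·4 + (1−q)·17 ⟹ 2 + 7q = 17 + (-13)q ⟹ q = 3/4.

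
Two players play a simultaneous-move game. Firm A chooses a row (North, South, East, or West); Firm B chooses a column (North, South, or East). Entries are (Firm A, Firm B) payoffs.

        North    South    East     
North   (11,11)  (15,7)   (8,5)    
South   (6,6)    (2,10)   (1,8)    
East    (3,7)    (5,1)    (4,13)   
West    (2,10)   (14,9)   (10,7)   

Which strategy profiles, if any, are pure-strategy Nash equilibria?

(North, North)

Check mutual best responses: a cell is a NE iff neither player can gain by unilaterally deviating.
Firm A's best responses — vs North: North (payoff 11); vs South: North (payoff 15); vs East: West (payoff 10).
Firm B's best responses — vs North: North (payoff 11); vs South: South (payoff 10); vs East: East (payoff 13); vs West: North (payoff 10).
The only mutual best response is (North, North); neither player gains by switching there.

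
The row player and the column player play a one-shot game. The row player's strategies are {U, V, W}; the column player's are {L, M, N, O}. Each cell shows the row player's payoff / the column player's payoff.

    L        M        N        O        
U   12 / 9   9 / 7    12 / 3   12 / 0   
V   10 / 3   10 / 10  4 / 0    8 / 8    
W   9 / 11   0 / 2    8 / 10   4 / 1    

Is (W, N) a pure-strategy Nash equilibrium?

No

Holding the column player at N: the row player gets 8 from W but could get 12 by switching to U. The row player has a profitable deviation.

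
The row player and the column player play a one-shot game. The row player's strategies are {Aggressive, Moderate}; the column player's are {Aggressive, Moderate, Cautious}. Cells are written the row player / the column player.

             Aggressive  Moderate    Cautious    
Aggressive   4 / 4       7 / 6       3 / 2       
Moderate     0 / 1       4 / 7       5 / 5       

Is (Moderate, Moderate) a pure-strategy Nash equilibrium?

No

Holding the column player at Moderate: the row player gets 4 from Moderate but could get 7 by switching to Aggressive. The row player has a profitable deviation.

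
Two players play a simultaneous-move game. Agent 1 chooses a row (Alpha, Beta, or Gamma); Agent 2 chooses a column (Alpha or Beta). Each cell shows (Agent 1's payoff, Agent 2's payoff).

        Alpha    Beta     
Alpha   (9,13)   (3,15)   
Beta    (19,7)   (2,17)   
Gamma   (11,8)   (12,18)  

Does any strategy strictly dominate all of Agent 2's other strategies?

Beta

A strategy is strictly dominant if it gives Agent 2 a strictly higher payoff than every other strategy, against every choice by the opponent.
Beta strictly dominates: vs Alpha: 15 > 13; vs Beta: 17 > 7; vs Gamma: 18 > 8.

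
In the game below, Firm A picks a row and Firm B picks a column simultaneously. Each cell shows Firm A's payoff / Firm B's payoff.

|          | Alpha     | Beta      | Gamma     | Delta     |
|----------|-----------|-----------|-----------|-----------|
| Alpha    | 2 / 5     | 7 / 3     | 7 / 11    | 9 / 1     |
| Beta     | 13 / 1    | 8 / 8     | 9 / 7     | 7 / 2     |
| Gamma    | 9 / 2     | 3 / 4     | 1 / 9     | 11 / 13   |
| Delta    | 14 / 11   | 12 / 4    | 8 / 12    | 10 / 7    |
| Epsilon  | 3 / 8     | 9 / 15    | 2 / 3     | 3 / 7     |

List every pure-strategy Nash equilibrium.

(Gamma, Delta)

Check mutual best responses: a cell is a NE iff neither player can gain by unilaterally deviating.
Firm A's best responses — vs Alpha: Delta (payoff 14); vs Beta: Delta (payoff 12); vs Gamma: Beta (payoff 9); vs Delta: Gamma (payoff 11).
Firm B's best responses — vs Alpha: Gamma (payoff 11); vs Beta: Beta (payoff 8); vs Gamma: Delta (payoff 13); vs Delta: Gamma (payoff 12); vs Epsilon: Beta (payoff 15).
The only mutual best response is (Gamma, Delta); neither player gains by switching there.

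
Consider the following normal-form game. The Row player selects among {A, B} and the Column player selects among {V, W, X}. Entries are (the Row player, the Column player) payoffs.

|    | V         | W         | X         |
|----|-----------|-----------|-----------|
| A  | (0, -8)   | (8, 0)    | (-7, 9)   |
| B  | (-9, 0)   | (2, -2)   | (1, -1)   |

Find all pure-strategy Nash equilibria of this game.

None

A profile is a Nash equilibrium when each player is best-responding to the other.
The Row player's best responses — vs V: A (payoff 0); vs W: A (payoff 8); vs X: B (payoff 1).
The Column player's best responses — vs A: X (payoff 9); vs B: V (payoff 0).
No cell has both players best-responding. For instance, the Row player's best reply to X is B, but against B the Column player prefers V over X.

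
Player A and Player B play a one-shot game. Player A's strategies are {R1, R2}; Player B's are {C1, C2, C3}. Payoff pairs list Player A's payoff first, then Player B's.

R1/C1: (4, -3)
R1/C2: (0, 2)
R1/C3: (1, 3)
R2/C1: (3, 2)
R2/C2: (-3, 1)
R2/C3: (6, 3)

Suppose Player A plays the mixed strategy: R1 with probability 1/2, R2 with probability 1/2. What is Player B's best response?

Player B's best reply maximizes expected payoff against the mix.
C1: (1/2)·(-3) + (1/2)·2 = -1/2
C2: (1/2)·2 + (1/2)·1 = 3/2
C3: (1/2)·3 + (1/2)·3 = 3
Highest expected payoff is 3, from C3.

C3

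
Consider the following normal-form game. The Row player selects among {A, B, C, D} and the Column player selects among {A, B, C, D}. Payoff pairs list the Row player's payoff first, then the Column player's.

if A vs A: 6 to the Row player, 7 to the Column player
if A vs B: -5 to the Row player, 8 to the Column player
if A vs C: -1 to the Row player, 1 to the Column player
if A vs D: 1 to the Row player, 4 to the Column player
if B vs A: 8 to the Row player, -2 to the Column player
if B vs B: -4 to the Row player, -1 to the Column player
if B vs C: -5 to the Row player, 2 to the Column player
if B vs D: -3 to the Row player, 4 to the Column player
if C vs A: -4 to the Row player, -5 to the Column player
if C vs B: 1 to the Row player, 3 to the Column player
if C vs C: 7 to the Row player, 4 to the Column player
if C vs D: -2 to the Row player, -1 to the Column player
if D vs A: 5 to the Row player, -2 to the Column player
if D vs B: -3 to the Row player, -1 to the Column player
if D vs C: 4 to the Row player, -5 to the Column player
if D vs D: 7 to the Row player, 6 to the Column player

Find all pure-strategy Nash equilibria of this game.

Check mutual best responses: a cell is a NE iff neither player can gain by unilaterally deviating.
The Row player's best responses — vs A: B (payoff 8); vs B: C (payoff 1); vs C: C (payoff 7); vs D: D (payoff 7).
The Column player's best responses — vs A: B (payoff 8); vs B: D (payoff 4); vs C: C (payoff 4); vs D: D (payoff 6).
Mutual best responses occur at (C, C) and (D, D); at each, neither player gains by switching.

(C, C) and (D, D)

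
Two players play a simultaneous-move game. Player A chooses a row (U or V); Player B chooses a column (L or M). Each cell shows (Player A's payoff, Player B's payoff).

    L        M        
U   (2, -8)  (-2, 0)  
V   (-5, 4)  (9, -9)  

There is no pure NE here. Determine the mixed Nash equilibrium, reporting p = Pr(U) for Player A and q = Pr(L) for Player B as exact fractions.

In a mixed NE each player is indifferent between their pure strategies, so the opponent's mix sets the indifference.
Player B indifferent between L and M: p·(-8) + (1−p)·4 = p·0 + (1−p)·(-9) ⟹ 4 + (-12)p = (-9) + 9p ⟹ p = 13/21.
Player A indifferent between U and V: q·2 + (1−q)·(-2) = q·(-5) + (1−q)·9 ⟹ (-2) + 4q = 9 + (-14)q ⟹ q = 11/18.

p = 13/21, q = 11/18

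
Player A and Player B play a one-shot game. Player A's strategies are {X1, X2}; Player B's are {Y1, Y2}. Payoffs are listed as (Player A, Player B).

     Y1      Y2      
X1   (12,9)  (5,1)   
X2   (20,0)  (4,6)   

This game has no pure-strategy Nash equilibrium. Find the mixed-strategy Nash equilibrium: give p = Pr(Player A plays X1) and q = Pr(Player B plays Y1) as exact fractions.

p = 3/7, q = 1/9

Each player's mixing probability is pinned down by making the *other* player indifferent.
Player B indifferent between Y1 and Y2: p·9 + (1−p)·0 = p·1 + (1−p)·6 ⟹ 0 + 9p = 6 + (-5)p ⟹ p = 3/7.
Player A indifferent between X1 and X2: q·12 + (1−q)·5 = q·20 + (1−q)·4 ⟹ 5 + 7q = 4 + 16q ⟹ q = 1/9.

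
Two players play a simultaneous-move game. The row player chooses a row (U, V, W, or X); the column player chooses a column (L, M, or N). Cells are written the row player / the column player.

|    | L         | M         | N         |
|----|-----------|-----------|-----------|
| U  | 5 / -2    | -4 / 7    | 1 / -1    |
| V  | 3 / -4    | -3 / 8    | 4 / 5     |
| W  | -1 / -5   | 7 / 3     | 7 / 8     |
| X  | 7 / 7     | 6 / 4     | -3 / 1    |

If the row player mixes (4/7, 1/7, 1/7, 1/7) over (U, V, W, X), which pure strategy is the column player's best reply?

M

Compute the column player's expected payoff from each pure strategy against the given mix.
L: (4/7)·(-2) + (1/7)·(-4) + (1/7)·(-5) + (1/7)·7 = -10/7
M: (4/7)·7 + (1/7)·8 + (1/7)·3 + (1/7)·4 = 43/7
N: (4/7)·(-1) + (1/7)·5 + (1/7)·8 + (1/7)·1 = 10/7
Highest expected payoff is 43/7, from M.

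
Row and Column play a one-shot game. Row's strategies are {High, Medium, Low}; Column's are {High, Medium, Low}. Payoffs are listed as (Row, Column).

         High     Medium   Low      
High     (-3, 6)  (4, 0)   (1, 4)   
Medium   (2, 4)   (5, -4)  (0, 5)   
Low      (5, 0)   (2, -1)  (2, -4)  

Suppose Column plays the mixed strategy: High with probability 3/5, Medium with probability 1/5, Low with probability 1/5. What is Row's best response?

Compute Row's expected payoff from each pure strategy against the given mix.
High: (3/5)·(-3) + (1/5)·4 + (1/5)·1 = -4/5
Medium: (3/5)·2 + (1/5)·5 + (1/5)·0 = 11/5
Low: (3/5)·5 + (1/5)·2 + (1/5)·2 = 19/5
Highest expected payoff is 19/5, from Low.

Low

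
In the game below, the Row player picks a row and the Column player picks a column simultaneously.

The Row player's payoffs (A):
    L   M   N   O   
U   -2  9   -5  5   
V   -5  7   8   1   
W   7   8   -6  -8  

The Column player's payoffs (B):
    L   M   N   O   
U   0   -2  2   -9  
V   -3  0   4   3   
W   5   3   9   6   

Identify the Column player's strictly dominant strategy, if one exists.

N

Check whether one of the Column player's strategies beats all alternatives regardless of what the opponent does.
N strictly dominates: vs U: 2 > each of {0, -2, -9}; vs V: 4 > each of {-3, 0, 3}; vs W: 9 > each of {5, 3, 6}.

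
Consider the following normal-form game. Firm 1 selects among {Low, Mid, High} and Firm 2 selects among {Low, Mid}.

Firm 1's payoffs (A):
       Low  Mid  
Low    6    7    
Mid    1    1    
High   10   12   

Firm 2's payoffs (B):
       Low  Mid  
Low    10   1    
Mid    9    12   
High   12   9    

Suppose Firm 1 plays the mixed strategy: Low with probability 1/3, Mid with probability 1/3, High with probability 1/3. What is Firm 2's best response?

Low

Compute Firm 2's expected payoff from each pure strategy against the given mix.
Low: (1/3)·10 + (1/3)·9 + (1/3)·12 = 31/3
Mid: (1/3)·1 + (1/3)·12 + (1/3)·9 = 22/3
Highest expected payoff is 31/3, from Low.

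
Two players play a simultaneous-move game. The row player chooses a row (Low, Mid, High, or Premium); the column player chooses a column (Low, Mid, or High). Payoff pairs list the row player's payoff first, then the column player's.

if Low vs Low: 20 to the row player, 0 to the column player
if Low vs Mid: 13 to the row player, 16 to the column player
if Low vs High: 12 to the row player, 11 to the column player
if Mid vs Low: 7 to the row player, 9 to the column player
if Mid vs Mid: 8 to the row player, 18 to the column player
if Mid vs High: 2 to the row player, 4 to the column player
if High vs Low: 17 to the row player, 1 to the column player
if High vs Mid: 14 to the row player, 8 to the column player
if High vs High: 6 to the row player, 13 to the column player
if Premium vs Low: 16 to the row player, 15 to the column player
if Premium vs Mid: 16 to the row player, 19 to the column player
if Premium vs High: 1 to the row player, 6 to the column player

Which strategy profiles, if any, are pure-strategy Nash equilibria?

A profile is a Nash equilibrium when each player is best-responding to the other.
The row player's best responses — vs Low: Low (payoff 20); vs Mid: Premium (payoff 16); vs High: Low (payoff 12).
The column player's best responses — vs Low: Mid (payoff 16); vs Mid: Mid (payoff 18); vs High: High (payoff 13); vs Premium: Mid (payoff 19).
The only mutual best response is (Premium, Mid); neither player gains by switching there.

(Premium, Mid)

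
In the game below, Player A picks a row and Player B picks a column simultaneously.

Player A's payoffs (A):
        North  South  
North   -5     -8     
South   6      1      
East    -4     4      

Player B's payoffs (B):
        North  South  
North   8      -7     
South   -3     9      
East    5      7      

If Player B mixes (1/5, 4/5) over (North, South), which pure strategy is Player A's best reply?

Compute Player A's expected payoff from each pure strategy against the given mix.
North: (1/5)·(-5) + (4/5)·(-8) = -37/5
South: (1/5)·6 + (4/5)·1 = 2
East: (1/5)·(-4) + (4/5)·4 = 12/5
Highest expected payoff is 12/5, from East.

East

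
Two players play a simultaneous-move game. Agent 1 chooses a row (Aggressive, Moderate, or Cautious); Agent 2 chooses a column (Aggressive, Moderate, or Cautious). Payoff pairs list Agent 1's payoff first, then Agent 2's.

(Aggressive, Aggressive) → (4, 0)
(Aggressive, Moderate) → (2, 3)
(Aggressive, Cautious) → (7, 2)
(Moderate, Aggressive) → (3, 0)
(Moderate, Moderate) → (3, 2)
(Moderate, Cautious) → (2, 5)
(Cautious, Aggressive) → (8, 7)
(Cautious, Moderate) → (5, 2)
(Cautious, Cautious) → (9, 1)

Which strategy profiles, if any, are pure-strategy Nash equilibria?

(Cautious, Aggressive)

A profile is a Nash equilibrium when each player is best-responding to the other.
Agent 1's best responses — vs Aggressive: Cautious (payoff 8); vs Moderate: Cautious (payoff 5); vs Cautious: Cautious (payoff 9).
Agent 2's best responses — vs Aggressive: Moderate (payoff 3); vs Moderate: Cautious (payoff 5); vs Cautious: Aggressive (payoff 7).
The only mutual best response is (Cautious, Aggressive); neither player gains by switching there.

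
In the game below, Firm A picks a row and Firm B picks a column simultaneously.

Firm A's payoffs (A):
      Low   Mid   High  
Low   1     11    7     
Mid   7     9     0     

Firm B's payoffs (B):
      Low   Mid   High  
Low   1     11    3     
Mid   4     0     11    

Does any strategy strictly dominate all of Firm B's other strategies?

A strategy is strictly dominant if it gives Firm B a strictly higher payoff than every other strategy, against every choice by the opponent.
Low is not dominant: against Low, Mid gives 11 > 1.
Mid is not dominant: against Mid, Low gives 4 > 0.
High is not dominant: against Low, Mid gives 11 > 3.
No single strategy is best against every opponent action.

None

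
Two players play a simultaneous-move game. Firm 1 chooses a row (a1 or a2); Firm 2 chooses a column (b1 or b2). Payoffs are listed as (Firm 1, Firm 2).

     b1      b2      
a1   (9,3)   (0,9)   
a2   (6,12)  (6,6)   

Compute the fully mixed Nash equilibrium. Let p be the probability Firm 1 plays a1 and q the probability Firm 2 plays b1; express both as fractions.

p = 1/2, q = 2/3

In a mixed NE each player is indifferent between their pure strategies, so the opponent's mix sets the indifference.
Firm 2 indifferent between b1 and b2: p·3 + (1−p)·12 = p·9 + (1−p)·6 ⟹ 12 + (-9)p = 6 + 3p ⟹ p = 1/2.
Firm 1 indifferent between a1 and a2: q·9 + (1−q)·0 = q·6 + (1−q)·6 ⟹ 0 + 9q = 6 + 0q ⟹ q = 2/3.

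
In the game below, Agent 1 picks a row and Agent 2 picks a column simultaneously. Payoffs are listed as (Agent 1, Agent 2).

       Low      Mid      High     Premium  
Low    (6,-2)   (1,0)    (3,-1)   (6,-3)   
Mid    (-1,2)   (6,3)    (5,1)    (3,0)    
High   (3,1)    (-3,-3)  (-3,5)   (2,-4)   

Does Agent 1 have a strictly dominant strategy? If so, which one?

A strategy is strictly dominant if it gives Agent 1 a strictly higher payoff than every other strategy, against every choice by the opponent.
Low is not dominant: against Mid, Mid gives 6 > 1.
Mid is not dominant: against Low, Low gives 6 > -1.
High is not dominant: against Low, Low gives 6 > 3.
No single strategy is best against every opponent action.

No strictly dominant strategy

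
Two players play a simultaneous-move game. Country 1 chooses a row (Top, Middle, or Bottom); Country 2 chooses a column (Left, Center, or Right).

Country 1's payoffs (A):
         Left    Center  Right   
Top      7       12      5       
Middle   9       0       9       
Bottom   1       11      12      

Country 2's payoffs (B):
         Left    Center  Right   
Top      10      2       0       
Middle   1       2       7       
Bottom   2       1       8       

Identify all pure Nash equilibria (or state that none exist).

A profile is a Nash equilibrium when each player is best-responding to the other.
Country 1's best responses — vs Left: Middle (payoff 9); vs Center: Top (payoff 12); vs Right: Bottom (payoff 12).
Country 2's best responses — vs Top: Left (payoff 10); vs Middle: Right (payoff 7); vs Bottom: Right (payoff 8).
The only mutual best response is (Bottom, Right); neither player gains by switching there.

(Bottom, Right)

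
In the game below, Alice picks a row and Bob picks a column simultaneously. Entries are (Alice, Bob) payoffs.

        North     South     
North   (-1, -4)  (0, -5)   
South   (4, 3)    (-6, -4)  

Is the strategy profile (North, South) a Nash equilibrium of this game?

No

Holding Bob at South: Alice gets 0 from North, versus -6 from South. No profitable deviation for Alice.
Holding Alice at North: Bob gets -5 from South but could get -4 by switching to North. Bob has a profitable deviation.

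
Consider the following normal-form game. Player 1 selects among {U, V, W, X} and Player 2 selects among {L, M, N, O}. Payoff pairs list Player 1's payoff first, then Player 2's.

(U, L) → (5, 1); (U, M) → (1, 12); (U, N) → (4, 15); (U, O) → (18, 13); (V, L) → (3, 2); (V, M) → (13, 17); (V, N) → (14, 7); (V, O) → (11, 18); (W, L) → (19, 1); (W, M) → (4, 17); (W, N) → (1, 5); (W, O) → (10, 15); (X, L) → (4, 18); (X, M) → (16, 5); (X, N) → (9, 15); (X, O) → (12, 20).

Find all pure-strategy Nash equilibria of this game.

Find each player's best response to every opponent strategy; NE are the intersections.
Player 1's best responses — vs L: W (payoff 19); vs M: X (payoff 16); vs N: V (payoff 14); vs O: U (payoff 18).
Player 2's best responses — vs U: N (payoff 15); vs V: O (payoff 18); vs W: M (payoff 17); vs X: O (payoff 20).
No cell has both players best-responding. For instance, Player 1's best reply to N is V, but against V Player 2 prefers O over N.

No pure-strategy Nash equilibrium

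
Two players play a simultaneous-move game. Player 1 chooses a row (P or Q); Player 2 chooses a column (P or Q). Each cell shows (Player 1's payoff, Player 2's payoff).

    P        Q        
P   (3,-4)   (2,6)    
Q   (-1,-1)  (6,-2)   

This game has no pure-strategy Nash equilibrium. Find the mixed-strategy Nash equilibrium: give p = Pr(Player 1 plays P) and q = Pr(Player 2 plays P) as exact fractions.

In a mixed NE each player is indifferent between their pure strategies, so the opponent's mix sets the indifference.
Player 2 indifferent between P and Q: p·(-4) + (1−p)·(-1) = p·6 + (1−p)·(-2) ⟹ (-1) + (-3)p = (-2) + 8p ⟹ p = 1/11.
Player 1 indifferent between P and Q: q·3 + (1−q)·2 = q·(-1) + (1−q)·6 ⟹ 2 + 1q = 6 + (-7)q ⟹ q = 1/2.

p = 1/11, q = 1/2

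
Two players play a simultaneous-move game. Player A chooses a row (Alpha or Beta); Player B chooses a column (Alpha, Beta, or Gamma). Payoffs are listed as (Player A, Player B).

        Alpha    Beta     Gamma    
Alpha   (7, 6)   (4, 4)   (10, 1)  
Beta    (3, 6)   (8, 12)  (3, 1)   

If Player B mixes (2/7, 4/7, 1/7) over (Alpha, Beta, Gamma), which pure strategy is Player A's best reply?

Compute Player A's expected payoff from each pure strategy against the given mix.
Alpha: (2/7)·7 + (4/7)·4 + (1/7)·10 = 40/7
Beta: (2/7)·3 + (4/7)·8 + (1/7)·3 = 41/7
Highest expected payoff is 41/7, from Beta.

Beta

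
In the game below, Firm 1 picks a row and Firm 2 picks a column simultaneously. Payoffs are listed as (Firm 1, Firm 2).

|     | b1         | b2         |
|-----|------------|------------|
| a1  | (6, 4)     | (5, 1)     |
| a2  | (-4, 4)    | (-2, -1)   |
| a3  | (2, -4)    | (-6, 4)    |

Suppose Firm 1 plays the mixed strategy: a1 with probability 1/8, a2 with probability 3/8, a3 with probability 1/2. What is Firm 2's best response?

b2

Firm 2's best reply maximizes expected payoff against the mix.
b1: (1/8)·4 + (3/8)·4 + (1/2)·(-4) = 0
b2: (1/8)·1 + (3/8)·(-1) + (1/2)·4 = 7/4
Highest expected payoff is 7/4, from b2.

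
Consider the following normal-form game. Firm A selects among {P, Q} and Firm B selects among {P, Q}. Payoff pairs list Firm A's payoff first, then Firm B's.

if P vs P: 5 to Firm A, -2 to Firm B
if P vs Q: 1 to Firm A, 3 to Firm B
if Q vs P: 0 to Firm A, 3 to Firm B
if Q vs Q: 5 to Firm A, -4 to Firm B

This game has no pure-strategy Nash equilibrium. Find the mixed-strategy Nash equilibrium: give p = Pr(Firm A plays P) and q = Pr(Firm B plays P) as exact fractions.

In a mixed NE each player is indifferent between their pure strategies, so the opponent's mix sets the indifference.
Firm B indifferent between P and Q: p·(-2) + (1−p)·3 = p·3 + (1−p)·(-4) ⟹ 3 + (-5)p = (-4) + 7p ⟹ p = 7/12.
Firm A indifferent between P and Q: q·5 + (1−q)·1 = q·0 + (1−q)·5 ⟹ 1 + 4q = 5 + (-5)q ⟹ q = 4/9.

p = 7/12, q = 4/9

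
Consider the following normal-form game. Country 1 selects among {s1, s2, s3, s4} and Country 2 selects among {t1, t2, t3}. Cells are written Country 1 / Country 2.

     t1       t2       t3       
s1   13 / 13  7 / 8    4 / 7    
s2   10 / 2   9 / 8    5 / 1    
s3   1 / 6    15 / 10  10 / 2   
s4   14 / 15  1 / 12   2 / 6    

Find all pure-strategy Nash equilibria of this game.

(s3, t2) and (s4, t1)

Find each player's best response to every opponent strategy; NE are the intersections.
Country 1's best responses — vs t1: s4 (payoff 14); vs t2: s3 (payoff 15); vs t3: s3 (payoff 10).
Country 2's best responses — vs s1: t1 (payoff 13); vs s2: t2 (payoff 8); vs s3: t2 (payoff 10); vs s4: t1 (payoff 15).
Mutual best responses occur at (s3, t2) and (s4, t1); at each, neither player gains by switching.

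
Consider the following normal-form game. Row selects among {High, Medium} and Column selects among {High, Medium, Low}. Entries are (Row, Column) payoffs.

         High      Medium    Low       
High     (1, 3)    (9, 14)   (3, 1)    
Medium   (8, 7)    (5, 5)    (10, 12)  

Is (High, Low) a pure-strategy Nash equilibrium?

Holding Column at Low: Row gets 3 from High but could get 10 by switching to Medium. Row has a profitable deviation.

No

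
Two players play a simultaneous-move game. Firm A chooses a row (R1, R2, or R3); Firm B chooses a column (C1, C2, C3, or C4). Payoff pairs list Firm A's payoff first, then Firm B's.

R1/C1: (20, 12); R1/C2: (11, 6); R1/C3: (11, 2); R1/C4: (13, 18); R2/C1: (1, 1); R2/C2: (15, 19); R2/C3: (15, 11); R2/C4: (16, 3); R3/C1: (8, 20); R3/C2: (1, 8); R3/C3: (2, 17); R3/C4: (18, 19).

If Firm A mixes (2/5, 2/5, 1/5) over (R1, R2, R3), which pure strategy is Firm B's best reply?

C4

Compute Firm B's expected payoff from each pure strategy against the given mix.
C1: (2/5)·12 + (2/5)·1 + (1/5)·20 = 46/5
C2: (2/5)·6 + (2/5)·19 + (1/5)·8 = 58/5
C3: (2/5)·2 + (2/5)·11 + (1/5)·17 = 43/5
C4: (2/5)·18 + (2/5)·3 + (1/5)·19 = 61/5
Highest expected payoff is 61/5, from C4.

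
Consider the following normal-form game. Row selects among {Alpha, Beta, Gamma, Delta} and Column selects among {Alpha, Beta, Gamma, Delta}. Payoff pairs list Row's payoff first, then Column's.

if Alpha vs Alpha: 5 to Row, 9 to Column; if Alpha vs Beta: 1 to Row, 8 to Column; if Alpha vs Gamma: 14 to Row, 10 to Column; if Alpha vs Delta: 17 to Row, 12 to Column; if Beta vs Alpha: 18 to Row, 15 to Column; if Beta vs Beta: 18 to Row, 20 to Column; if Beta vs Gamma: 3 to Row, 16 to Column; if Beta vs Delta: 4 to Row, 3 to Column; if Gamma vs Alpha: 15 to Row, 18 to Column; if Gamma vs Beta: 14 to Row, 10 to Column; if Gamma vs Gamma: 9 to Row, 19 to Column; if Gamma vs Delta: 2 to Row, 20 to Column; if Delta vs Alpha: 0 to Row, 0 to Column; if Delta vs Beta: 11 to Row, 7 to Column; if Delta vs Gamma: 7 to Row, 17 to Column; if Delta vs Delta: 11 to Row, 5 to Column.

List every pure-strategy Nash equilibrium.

(Alpha, Delta) and (Beta, Beta)

Check mutual best responses: a cell is a NE iff neither player can gain by unilaterally deviating.
Row's best responses — vs Alpha: Beta (payoff 18); vs Beta: Beta (payoff 18); vs Gamma: Alpha (payoff 14); vs Delta: Alpha (payoff 17).
Column's best responses — vs Alpha: Delta (payoff 12); vs Beta: Beta (payoff 20); vs Gamma: Delta (payoff 20); vs Delta: Gamma (payoff 17).
Mutual best responses occur at (Alpha, Delta) and (Beta, Beta); at each, neither player gains by switching.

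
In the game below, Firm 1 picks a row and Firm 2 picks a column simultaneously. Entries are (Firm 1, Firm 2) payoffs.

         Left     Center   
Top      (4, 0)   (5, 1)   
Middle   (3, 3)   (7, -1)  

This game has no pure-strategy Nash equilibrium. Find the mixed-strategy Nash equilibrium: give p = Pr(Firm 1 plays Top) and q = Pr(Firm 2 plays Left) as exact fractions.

In a mixed NE each player is indifferent between their pure strategies, so the opponent's mix sets the indifference.
Firm 2 indifferent between Left and Center: p·0 + (1−p)·3 = p·1 + (1−p)·(-1) ⟹ 3 + (-3)p = (-1) + 2p ⟹ p = 4/5.
Firm 1 indifferent between Top and Middle: q·4 + (1−q)·5 = q·3 + (1−q)·7 ⟹ 5 + (-1)q = 7 + (-4)q ⟹ q = 2/3.

p = 4/5, q = 2/3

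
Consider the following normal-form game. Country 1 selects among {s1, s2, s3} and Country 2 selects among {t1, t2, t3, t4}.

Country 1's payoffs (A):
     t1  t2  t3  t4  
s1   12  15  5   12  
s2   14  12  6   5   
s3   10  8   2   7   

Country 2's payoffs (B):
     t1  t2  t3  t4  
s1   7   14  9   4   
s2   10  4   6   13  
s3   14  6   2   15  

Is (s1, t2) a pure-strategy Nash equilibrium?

Yes

Holding Country 2 at t2: Country 1 gets 15 from s1, versus 12 from s2, 8 from s3. No profitable deviation for Country 1.
Holding Country 1 at s1: Country 2 gets 14 from t2, versus 7 from t1, 9 from t3, 4 from t4. No profitable deviation for Country 2 either.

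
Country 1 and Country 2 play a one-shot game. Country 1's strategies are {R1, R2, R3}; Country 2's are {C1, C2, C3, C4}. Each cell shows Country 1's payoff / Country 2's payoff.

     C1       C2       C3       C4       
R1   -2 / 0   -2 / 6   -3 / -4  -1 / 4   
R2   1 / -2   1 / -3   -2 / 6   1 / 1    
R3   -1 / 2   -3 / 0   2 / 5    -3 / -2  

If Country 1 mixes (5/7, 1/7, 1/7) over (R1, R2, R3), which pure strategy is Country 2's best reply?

Compute Country 2's expected payoff from each pure strategy against the given mix.
C1: (5/7)·0 + (1/7)·(-2) + (1/7)·2 = 0
C2: (5/7)·6 + (1/7)·(-3) + (1/7)·0 = 27/7
C3: (5/7)·(-4) + (1/7)·6 + (1/7)·5 = -9/7
C4: (5/7)·4 + (1/7)·1 + (1/7)·(-2) = 19/7
Highest expected payoff is 27/7, from C2.

C2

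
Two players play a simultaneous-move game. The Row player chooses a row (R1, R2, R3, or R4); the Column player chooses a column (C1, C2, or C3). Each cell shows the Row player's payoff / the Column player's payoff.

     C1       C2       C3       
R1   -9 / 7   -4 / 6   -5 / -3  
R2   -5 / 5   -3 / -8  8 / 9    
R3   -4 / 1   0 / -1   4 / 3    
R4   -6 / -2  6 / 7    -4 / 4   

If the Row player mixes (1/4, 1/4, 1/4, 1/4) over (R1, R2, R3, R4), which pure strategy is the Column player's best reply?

The Column player's best reply maximizes expected payoff against the mix.
C1: (1/4)·7 + (1/4)·5 + (1/4)·1 + (1/4)·(-2) = 11/4
C2: (1/4)·6 + (1/4)·(-8) + (1/4)·(-1) + (1/4)·7 = 1
C3: (1/4)·(-3) + (1/4)·9 + (1/4)·3 + (1/4)·4 = 13/4
Highest expected payoff is 13/4, from C3.

C3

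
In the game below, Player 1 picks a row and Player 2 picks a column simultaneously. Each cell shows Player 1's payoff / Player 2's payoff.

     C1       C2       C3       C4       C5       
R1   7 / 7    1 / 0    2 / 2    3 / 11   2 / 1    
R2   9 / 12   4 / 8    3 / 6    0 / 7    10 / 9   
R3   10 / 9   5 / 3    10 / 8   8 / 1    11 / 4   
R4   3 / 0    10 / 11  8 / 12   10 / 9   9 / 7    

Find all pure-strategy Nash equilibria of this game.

A profile is a Nash equilibrium when each player is best-responding to the other.
Player 1's best responses — vs C1: R3 (payoff 10); vs C2: R4 (payoff 10); vs C3: R3 (payoff 10); vs C4: R4 (payoff 10); vs C5: R3 (payoff 11).
Player 2's best responses — vs R1: C4 (payoff 11); vs R2: C1 (payoff 12); vs R3: C1 (payoff 9); vs R4: C3 (payoff 12).
The only mutual best response is (R3, C1); neither player gains by switching there.

(R3, C1)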